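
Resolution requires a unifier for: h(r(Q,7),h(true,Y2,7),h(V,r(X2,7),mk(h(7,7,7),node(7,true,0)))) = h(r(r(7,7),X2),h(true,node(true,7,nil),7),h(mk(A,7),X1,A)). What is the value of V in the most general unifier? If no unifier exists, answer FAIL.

Decompose h/3: r(Q,7) = r(r(7,7),X2),  h(true,Y2,7) = h(true,node(true,7,nil),7),  h(V,r(X2,7),mk(h(7,7,7),node(7,true,0))) = h(mk(A,7),X1,A).
Decompose r/2: Q = r(7,7),  7 = X2.
Bind Q := r(7,7); no other remaining equation mentions Q.
Bind X2 := 7; substituting into the one remaining equation that mentions X2 gives: h(V,r(7,7),mk(h(7,7,7),node(7,true,0))) = h(mk(A,7),X1,A).
Decompose h/3: true = true,  Y2 = node(true,7,nil),  7 = 7.
Delete trivial equation true = true.
Bind Y2 := node(true,7,nil); no other remaining equation mentions Y2.
Delete trivial equation 7 = 7.
Decompose h/3: V = mk(A,7),  r(7,7) = X1,  mk(h(7,7,7),node(7,true,0)) = A.
Bind V := mk(A,7); no other remaining equation mentions V.
Bind X1 := r(7,7); no other remaining equation mentions X1.
Bind A := mk(h(7,7,7),node(7,true,0)). Substituting into the earlier binding gives V := mk(mk(h(7,7,7),node(7,true,0)),7).
MGU = { Q ↦ r(7,7), X2 ↦ 7, Y2 ↦ node(true,7,nil), V ↦ mk(mk(h(7,7,7),node(7,true,0)),7), X1 ↦ r(7,7), A ↦ mk(h(7,7,7),node(7,true,0)) }, so V ↦ mk(mk(h(7,7,7),node(7,true,0)),7).

mk(mk(h(7,7,7),node(7,true,0)),7)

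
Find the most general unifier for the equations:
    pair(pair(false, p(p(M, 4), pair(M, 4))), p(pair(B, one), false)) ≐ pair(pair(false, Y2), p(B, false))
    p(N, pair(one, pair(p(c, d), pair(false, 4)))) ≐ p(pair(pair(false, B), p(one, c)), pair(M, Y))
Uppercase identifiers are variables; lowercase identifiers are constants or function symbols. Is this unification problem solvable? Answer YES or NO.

NO

Decompose pair/2: pair(false, p(p(M, 4), pair(M, 4))) ≐ pair(false, Y2),  p(pair(B, one), false) ≐ p(B, false).
Decompose pair/2: false ≐ false,  p(p(M, 4), pair(M, 4)) ≐ Y2.
Delete trivial equation false ≐ false.
Bind Y2 := p(p(M, 4), pair(M, 4)); no other remaining equation mentions Y2.
Decompose p/2: pair(B, one) ≐ B,  false ≐ false.
Occurs check fails: B occurs in pair(B, one); the equation B ≐ pair(B, one) has no finite solution.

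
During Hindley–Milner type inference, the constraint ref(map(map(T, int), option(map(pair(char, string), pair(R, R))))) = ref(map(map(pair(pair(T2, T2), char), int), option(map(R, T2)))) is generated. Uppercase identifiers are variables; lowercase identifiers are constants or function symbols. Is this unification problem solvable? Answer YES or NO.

YES

Decompose ref/1: map(map(T, int), option(map(pair(char, string), pair(R, R)))) = map(map(pair(pair(T2, T2), char), int), option(map(R, T2))).
Decompose map/2: map(T, int) = map(pair(pair(T2, T2), char), int),  option(map(pair(char, string), pair(R, R))) = option(map(R, T2)).
Decompose map/2: T = pair(pair(T2, T2), char),  int = int.
Bind T := pair(pair(T2, T2), char); no other remaining equation mentions T.
Delete trivial equation int = int.
Decompose option/1: map(pair(char, string), pair(R, R)) = map(R, T2).
Decompose map/2: pair(char, string) = R,  pair(R, R) = T2.
Bind R := pair(char, string); substituting into the remaining equation gives: pair(pair(char, string), pair(char, string)) = T2.
Bind T2 := pair(pair(char, string), pair(char, string)). Substituting into the earlier binding gives T := pair(pair(pair(pair(char, string), pair(char, string)), pair(pair(char, string), pair(char, string))), char).
No equations remain and no clash or occurs-check failure arose, so a unifier exists.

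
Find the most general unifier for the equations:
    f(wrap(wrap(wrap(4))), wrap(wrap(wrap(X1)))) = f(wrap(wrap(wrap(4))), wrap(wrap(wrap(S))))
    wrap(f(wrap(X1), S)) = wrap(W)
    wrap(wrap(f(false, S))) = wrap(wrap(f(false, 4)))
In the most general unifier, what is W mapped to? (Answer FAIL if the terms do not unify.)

Decompose f/2: wrap(wrap(wrap(4))) = wrap(wrap(wrap(4))),  wrap(wrap(wrap(X1))) = wrap(wrap(wrap(S))).
Delete trivial equation wrap(wrap(wrap(4))) = wrap(wrap(wrap(4))).
Decompose wrap/1: wrap(wrap(X1)) = wrap(wrap(S)).
Decompose wrap/1: wrap(X1) = wrap(S).
Decompose wrap/1: X1 = S.
Bind X1 := S; substituting into the one remaining equation that mentions X1 gives: wrap(f(wrap(S), S)) = wrap(W).
Decompose wrap/1: f(wrap(S), S) = W.
Bind W := f(wrap(S), S); no other remaining equation mentions W.
Decompose wrap/1: wrap(f(false, S)) = wrap(f(false, 4)).
Decompose wrap/1: f(false, S) = f(false, 4).
Decompose f/2: false = false,  S = 4.
Delete trivial equation false = false.
Bind S := 4. Substituting into the earlier bindings gives X1 := 4, W := f(wrap(4), 4).
MGU = { X1 ↦ 4, W ↦ f(wrap(4), 4), S ↦ 4 }, so W ↦ f(wrap(4), 4).

f(wrap(4), 4)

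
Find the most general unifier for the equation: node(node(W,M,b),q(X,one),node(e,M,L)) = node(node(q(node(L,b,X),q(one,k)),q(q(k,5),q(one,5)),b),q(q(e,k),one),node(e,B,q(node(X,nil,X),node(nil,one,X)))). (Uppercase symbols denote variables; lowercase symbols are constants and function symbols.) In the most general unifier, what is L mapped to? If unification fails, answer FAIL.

Decompose node/3: node(W,M,b) = node(q(node(L,b,X),q(one,k)),q(q(k,5),q(one,5)),b),  q(X,one) = q(q(e,k),one),  node(e,M,L) = node(e,B,q(node(X,nil,X),node(nil,one,X))).
Decompose node/3: W = q(node(L,b,X),q(one,k)),  M = q(q(k,5),q(one,5)),  b = b.
Bind W := q(node(L,b,X),q(one,k)); no other remaining equation mentions W.
Bind M := q(q(k,5),q(one,5)); substituting into the one remaining equation that mentions M gives: node(e,q(q(k,5),q(one,5)),L) = node(e,B,q(node(X,nil,X),node(nil,one,X))).
Delete trivial equation b = b.
Decompose q/2: X = q(e,k),  one = one.
Bind X := q(e,k); substituting into the one remaining equation that mentions X gives: node(e,q(q(k,5),q(one,5)),L) = node(e,B,q(node(q(e,k),nil,q(e,k)),node(nil,one,q(e,k)))). Substituting into the earlier binding gives W := q(node(L,b,q(e,k)),q(one,k)).
Delete trivial equation one = one.
Decompose node/3: e = e,  q(q(k,5),q(one,5)) = B,  L = q(node(q(e,k),nil,q(e,k)),node(nil,one,q(e,k))).
Delete trivial equation e = e.
Bind B := q(q(k,5),q(one,5)); no other remaining equation mentions B.
Bind L := q(node(q(e,k),nil,q(e,k)),node(nil,one,q(e,k))). Substituting into the earlier binding gives W := q(node(q(node(q(e,k),nil,q(e,k)),node(nil,one,q(e,k))),b,q(e,k)),q(one,k)).
MGU = { W := q(node(q(node(q(e,k),nil,q(e,k)),node(nil,one,q(e,k))),b,q(e,k)),q(one,k)), M := q(q(k,5),q(one,5)), X := q(e,k), B := q(q(k,5),q(one,5)), L := q(node(q(e,k),nil,q(e,k)),node(nil,one,q(e,k))) }, so L := q(node(q(e,k),nil,q(e,k)),node(nil,one,q(e,k))).

q(node(q(e,k),nil,q(e,k)),node(nil,one,q(e,k)))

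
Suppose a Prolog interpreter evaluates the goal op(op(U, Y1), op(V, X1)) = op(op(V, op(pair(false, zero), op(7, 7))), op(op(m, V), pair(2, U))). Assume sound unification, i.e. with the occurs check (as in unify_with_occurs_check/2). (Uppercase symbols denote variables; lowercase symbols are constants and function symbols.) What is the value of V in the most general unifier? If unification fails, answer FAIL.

Decompose op/2: op(U, Y1) = op(V, op(pair(false, zero), op(7, 7))),  op(V, X1) = op(op(m, V), pair(2, U)).
Decompose op/2: U = V,  Y1 = op(pair(false, zero), op(7, 7)).
Bind U := V; substituting into the one remaining equation that mentions U gives: op(V, X1) = op(op(m, V), pair(2, V)).
Bind Y1 := op(pair(false, zero), op(7, 7)); no other remaining equation mentions Y1.
Decompose op/2: V = op(m, V),  X1 = pair(2, V).
Occurs check fails: V occurs in op(m, V); the equation V = op(m, V) has no finite solution.

FAIL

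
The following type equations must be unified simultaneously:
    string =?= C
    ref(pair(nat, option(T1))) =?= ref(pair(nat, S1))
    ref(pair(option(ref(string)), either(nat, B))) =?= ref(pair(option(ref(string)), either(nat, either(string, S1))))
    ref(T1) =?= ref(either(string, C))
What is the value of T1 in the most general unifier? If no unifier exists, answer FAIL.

either(string, string)

Bind C := string; substituting into the one remaining equation that mentions C gives: ref(T1) =?= ref(either(string, string)).
Decompose ref/1: pair(nat, option(T1)) =?= pair(nat, S1).
Decompose pair/2: nat =?= nat,  option(T1) =?= S1.
Delete trivial equation nat =?= nat.
Bind S1 := option(T1); substituting into the one remaining equation that mentions S1 gives: ref(pair(option(ref(string)), either(nat, B))) =?= ref(pair(option(ref(string)), either(nat, either(string, option(T1))))).
Decompose ref/1: pair(option(ref(string)), either(nat, B)) =?= pair(option(ref(string)), either(nat, either(string, option(T1)))).
Decompose pair/2: option(ref(string)) =?= option(ref(string)),  either(nat, B) =?= either(nat, either(string, option(T1))).
Delete trivial equation option(ref(string)) =?= option(ref(string)).
Decompose either/2: nat =?= nat,  B =?= either(string, option(T1)).
Delete trivial equation nat =?= nat.
Bind B := either(string, option(T1)); no other remaining equation mentions B.
Decompose ref/1: T1 =?= either(string, string).
Bind T1 := either(string, string). Substituting into the earlier bindings gives S1 := option(either(string, string)), B := either(string, option(either(string, string))).
MGU = { C ↦ string, S1 ↦ option(either(string, string)), B ↦ either(string, option(either(string, string))), T1 ↦ either(string, string) }, so T1 ↦ either(string, string).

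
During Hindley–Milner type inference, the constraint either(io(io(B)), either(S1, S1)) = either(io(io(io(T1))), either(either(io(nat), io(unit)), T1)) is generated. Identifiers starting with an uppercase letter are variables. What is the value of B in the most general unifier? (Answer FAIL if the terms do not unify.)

io(either(io(nat), io(unit)))

Decompose either/2: io(io(B)) = io(io(io(T1))),  either(S1, S1) = either(either(io(nat), io(unit)), T1).
Decompose io/1: io(B) = io(io(T1)).
Decompose io/1: B = io(T1).
Bind B := io(T1); no other remaining equation mentions B.
Decompose either/2: S1 = either(io(nat), io(unit)),  S1 = T1.
Bind S1 := either(io(nat), io(unit)); substituting into the remaining equation gives: either(io(nat), io(unit)) = T1.
Bind T1 := either(io(nat), io(unit)). Substituting into the earlier binding gives B := io(either(io(nat), io(unit))).
MGU = { B -> io(either(io(nat), io(unit))), S1 -> either(io(nat), io(unit)), T1 -> either(io(nat), io(unit)) }, so B -> io(either(io(nat), io(unit))).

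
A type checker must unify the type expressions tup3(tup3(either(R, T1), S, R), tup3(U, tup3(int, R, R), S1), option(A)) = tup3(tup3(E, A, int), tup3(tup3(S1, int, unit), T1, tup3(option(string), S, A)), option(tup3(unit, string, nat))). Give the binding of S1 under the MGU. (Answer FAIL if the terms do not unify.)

tup3(option(string), tup3(unit, string, nat), tup3(unit, string, nat))

Decompose tup3/3: tup3(either(R, T1), S, R) = tup3(E, A, int),  tup3(U, tup3(int, R, R), S1) = tup3(tup3(S1, int, unit), T1, tup3(option(string), S, A)),  option(A) = option(tup3(unit, string, nat)).
Decompose tup3/3: either(R, T1) = E,  S = A,  R = int.
Bind E := either(R, T1); no other remaining equation mentions E.
Bind S := A; substituting into the one remaining equation that mentions S gives: tup3(U, tup3(int, R, R), S1) = tup3(tup3(S1, int, unit), T1, tup3(option(string), A, A)).
Bind R := int; substituting into the one remaining equation that mentions R gives: tup3(U, tup3(int, int, int), S1) = tup3(tup3(S1, int, unit), T1, tup3(option(string), A, A)). Substituting into the earlier binding gives E := either(int, T1).
Decompose tup3/3: U = tup3(S1, int, unit),  tup3(int, int, int) = T1,  S1 = tup3(option(string), A, A).
Bind U := tup3(S1, int, unit); no other remaining equation mentions U.
Bind T1 := tup3(int, int, int); no other remaining equation mentions T1. Substituting into the earlier binding gives E := either(int, tup3(int, int, int)).
Bind S1 := tup3(option(string), A, A); no other remaining equation mentions S1. Substituting into the earlier binding gives U := tup3(tup3(option(string), A, A), int, unit).
Decompose option/1: A = tup3(unit, string, nat).
Bind A := tup3(unit, string, nat). Substituting into the earlier bindings gives S := tup3(unit, string, nat), U := tup3(tup3(option(string), tup3(unit, string, nat), tup3(unit, string, nat)), int, unit), S1 := tup3(option(string), tup3(unit, string, nat), tup3(unit, string, nat)).
MGU = { E -> either(int, tup3(int, int, int)), S -> tup3(unit, string, nat), R -> int, U -> tup3(tup3(option(string), tup3(unit, string, nat), tup3(unit, string, nat)), int, unit), T1 -> tup3(int, int, int), S1 -> tup3(option(string), tup3(unit, string, nat), tup3(unit, string, nat)), A -> tup3(unit, string, nat) }, so S1 -> tup3(option(string), tup3(unit, string, nat), tup3(unit, string, nat)).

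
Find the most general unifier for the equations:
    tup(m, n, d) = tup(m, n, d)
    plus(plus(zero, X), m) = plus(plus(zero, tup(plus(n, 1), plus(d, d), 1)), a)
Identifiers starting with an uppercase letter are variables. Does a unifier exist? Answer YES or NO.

Delete trivial equation tup(m, n, d) = tup(m, n, d).
Decompose plus/2: plus(zero, X) = plus(zero, tup(plus(n, 1), plus(d, d), 1)),  m = a.
Decompose plus/2: zero = zero,  X = tup(plus(n, 1), plus(d, d), 1).
Delete trivial equation zero = zero.
Bind X := tup(plus(n, 1), plus(d, d), 1); no other remaining equation mentions X.
Clash: constants m and a differ; no unifier exists.

NO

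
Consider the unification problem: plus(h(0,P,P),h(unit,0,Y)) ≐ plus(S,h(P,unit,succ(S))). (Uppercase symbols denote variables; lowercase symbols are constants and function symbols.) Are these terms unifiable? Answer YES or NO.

Decompose plus/2: h(0,P,P) ≐ S,  h(unit,0,Y) ≐ h(P,unit,succ(S)).
Bind S := h(0,P,P); substituting into the remaining equation gives: h(unit,0,Y) ≐ h(P,unit,succ(h(0,P,P))).
Decompose h/3: unit ≐ P,  0 ≐ unit,  Y ≐ succ(h(0,P,P)).
Bind P := unit; substituting into the one remaining equation that mentions P gives: Y ≐ succ(h(0,unit,unit)). Substituting into the earlier binding gives S := h(0,unit,unit).
Clash: constants 0 and unit differ; no unifier exists.

NO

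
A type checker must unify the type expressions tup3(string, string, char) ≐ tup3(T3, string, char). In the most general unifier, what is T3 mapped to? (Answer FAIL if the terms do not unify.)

string

Decompose tup3/3: string ≐ T3,  string ≐ string,  char ≐ char.
Bind T3 := string; no other remaining equation mentions T3.
Delete trivial equation string ≐ string.
Delete trivial equation char ≐ char.
MGU = { T3 ↦ string }, so T3 ↦ string.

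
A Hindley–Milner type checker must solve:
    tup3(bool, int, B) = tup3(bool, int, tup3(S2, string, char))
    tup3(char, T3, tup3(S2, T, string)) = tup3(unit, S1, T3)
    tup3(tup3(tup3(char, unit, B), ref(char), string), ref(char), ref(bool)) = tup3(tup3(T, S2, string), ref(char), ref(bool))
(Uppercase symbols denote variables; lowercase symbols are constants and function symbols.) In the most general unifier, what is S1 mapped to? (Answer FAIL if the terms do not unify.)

FAIL

Decompose tup3/3: bool = bool,  int = int,  B = tup3(S2, string, char).
Delete trivial equation bool = bool.
Delete trivial equation int = int.
Bind B := tup3(S2, string, char); substituting into the one remaining equation that mentions B gives: tup3(tup3(tup3(char, unit, tup3(S2, string, char)), ref(char), string), ref(char), ref(bool)) = tup3(tup3(T, S2, string), ref(char), ref(bool)).
Decompose tup3/3: char = unit,  T3 = S1,  tup3(S2, T, string) = T3.
Clash: constants char and unit differ; no unifier exists.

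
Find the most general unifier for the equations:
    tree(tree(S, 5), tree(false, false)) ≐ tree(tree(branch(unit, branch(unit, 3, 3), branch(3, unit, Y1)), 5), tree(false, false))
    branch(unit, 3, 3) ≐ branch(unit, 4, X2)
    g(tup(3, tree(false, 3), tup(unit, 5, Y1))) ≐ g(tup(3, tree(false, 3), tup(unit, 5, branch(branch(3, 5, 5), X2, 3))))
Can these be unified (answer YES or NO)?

NO

Decompose tree/2: tree(S, 5) ≐ tree(branch(unit, branch(unit, 3, 3), branch(3, unit, Y1)), 5),  tree(false, false) ≐ tree(false, false).
Decompose tree/2: S ≐ branch(unit, branch(unit, 3, 3), branch(3, unit, Y1)),  5 ≐ 5.
Bind S := branch(unit, branch(unit, 3, 3), branch(3, unit, Y1)); no other remaining equation mentions S.
Delete trivial equation 5 ≐ 5.
Delete trivial equation tree(false, false) ≐ tree(false, false).
Decompose branch/3: unit ≐ unit,  3 ≐ 4,  3 ≐ X2.
Delete trivial equation unit ≐ unit.
Clash: constants 3 and 4 differ; no unifier exists.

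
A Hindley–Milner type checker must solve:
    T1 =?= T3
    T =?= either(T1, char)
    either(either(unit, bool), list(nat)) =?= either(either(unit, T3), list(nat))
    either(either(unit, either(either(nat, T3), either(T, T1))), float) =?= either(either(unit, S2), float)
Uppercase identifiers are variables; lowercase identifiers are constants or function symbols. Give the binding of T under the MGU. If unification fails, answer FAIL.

Bind T1 := T3; substituting into the 2 remaining equations that mention T1 gives: T =?= either(T3, char),  either(either(unit, either(either(nat, T3), either(T, T3))), float) =?= either(either(unit, S2), float).
Bind T := either(T3, char); substituting into the one remaining equation that mentions T gives: either(either(unit, either(either(nat, T3), either(either(T3, char), T3))), float) =?= either(either(unit, S2), float).
Decompose either/2: either(unit, bool) =?= either(unit, T3),  list(nat) =?= list(nat).
Decompose either/2: unit =?= unit,  bool =?= T3.
Delete trivial equation unit =?= unit.
Bind T3 := bool; substituting into the one remaining equation that mentions T3 gives: either(either(unit, either(either(nat, bool), either(either(bool, char), bool))), float) =?= either(either(unit, S2), float). Substituting into the earlier bindings gives T1 := bool, T := either(bool, char).
Delete trivial equation list(nat) =?= list(nat).
Decompose either/2: either(unit, either(either(nat, bool), either(either(bool, char), bool))) =?= either(unit, S2),  float =?= float.
Decompose either/2: unit =?= unit,  either(either(nat, bool), either(either(bool, char), bool)) =?= S2.
Delete trivial equation unit =?= unit.
Bind S2 := either(either(nat, bool), either(either(bool, char), bool)); no other remaining equation mentions S2.
Delete trivial equation float =?= float.
MGU = { T1 := bool, T := either(bool, char), T3 := bool, S2 := either(either(nat, bool), either(either(bool, char), bool)) }, so T := either(bool, char).

either(bool, char)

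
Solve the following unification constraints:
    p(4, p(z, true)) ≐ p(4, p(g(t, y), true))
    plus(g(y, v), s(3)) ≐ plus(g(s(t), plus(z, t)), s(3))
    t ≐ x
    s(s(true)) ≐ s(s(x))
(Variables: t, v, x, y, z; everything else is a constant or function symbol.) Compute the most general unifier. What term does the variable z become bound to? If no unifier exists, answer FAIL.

Decompose p/2: 4 ≐ 4,  p(z, true) ≐ p(g(t, y), true).
Delete trivial equation 4 ≐ 4.
Decompose p/2: z ≐ g(t, y),  true ≐ true.
Bind z := g(t, y); substituting into the one remaining equation that mentions z gives: plus(g(y, v), s(3)) ≐ plus(g(s(t), plus(g(t, y), t)), s(3)).
Delete trivial equation true ≐ true.
Decompose plus/2: g(y, v) ≐ g(s(t), plus(g(t, y), t)),  s(3) ≐ s(3).
Decompose g/2: y ≐ s(t),  v ≐ plus(g(t, y), t).
Bind y := s(t); substituting into the one remaining equation that mentions y gives: v ≐ plus(g(t, s(t)), t). Substituting into the earlier binding gives z := g(t, s(t)).
Bind v := plus(g(t, s(t)), t); no other remaining equation mentions v.
Delete trivial equation s(3) ≐ s(3).
Bind t := x; no other remaining equation mentions t. Substituting into the earlier bindings gives z := g(x, s(x)), y := s(x), v := plus(g(x, s(x)), x).
Decompose s/1: s(true) ≐ s(x).
Decompose s/1: true ≐ x.
Bind x := true. Substituting into the earlier bindings gives z := g(true, s(true)), y := s(true), v := plus(g(true, s(true)), true), t := true.
MGU = { z := g(true, s(true)), y := s(true), v := plus(g(true, s(true)), true), t := true, x := true }, so z := g(true, s(true)).

g(true, s(true))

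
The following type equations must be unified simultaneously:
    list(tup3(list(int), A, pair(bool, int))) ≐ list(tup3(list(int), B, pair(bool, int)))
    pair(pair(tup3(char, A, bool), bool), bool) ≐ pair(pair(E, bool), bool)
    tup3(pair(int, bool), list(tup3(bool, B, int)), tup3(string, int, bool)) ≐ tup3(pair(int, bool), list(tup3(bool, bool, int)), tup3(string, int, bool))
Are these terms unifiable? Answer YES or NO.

YES

Decompose list/1: tup3(list(int), A, pair(bool, int)) ≐ tup3(list(int), B, pair(bool, int)).
Decompose tup3/3: list(int) ≐ list(int),  A ≐ B,  pair(bool, int) ≐ pair(bool, int).
Delete trivial equation list(int) ≐ list(int).
Bind A := B; substituting into the one remaining equation that mentions A gives: pair(pair(tup3(char, B, bool), bool), bool) ≐ pair(pair(E, bool), bool).
Delete trivial equation pair(bool, int) ≐ pair(bool, int).
Decompose pair/2: pair(tup3(char, B, bool), bool) ≐ pair(E, bool),  bool ≐ bool.
Decompose pair/2: tup3(char, B, bool) ≐ E,  bool ≐ bool.
Bind E := tup3(char, B, bool); no other remaining equation mentions E.
Delete trivial equation bool ≐ bool.
Delete trivial equation bool ≐ bool.
Decompose tup3/3: pair(int, bool) ≐ pair(int, bool),  list(tup3(bool, B, int)) ≐ list(tup3(bool, bool, int)),  tup3(string, int, bool) ≐ tup3(string, int, bool).
Delete trivial equation pair(int, bool) ≐ pair(int, bool).
Decompose list/1: tup3(bool, B, int) ≐ tup3(bool, bool, int).
Decompose tup3/3: bool ≐ bool,  B ≐ bool,  int ≐ int.
Delete trivial equation bool ≐ bool.
Bind B := bool; no other remaining equation mentions B. Substituting into the earlier bindings gives A := bool, E := tup3(char, bool, bool).
Delete trivial equation int ≐ int.
Delete trivial equation tup3(string, int, bool) ≐ tup3(string, int, bool).
No equations remain and no clash or occurs-check failure arose, so a unifier exists.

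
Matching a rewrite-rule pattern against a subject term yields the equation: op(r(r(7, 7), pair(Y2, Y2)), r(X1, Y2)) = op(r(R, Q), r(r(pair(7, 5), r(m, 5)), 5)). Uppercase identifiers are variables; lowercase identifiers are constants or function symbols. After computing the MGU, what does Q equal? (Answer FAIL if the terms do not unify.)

pair(5, 5)

Decompose op/2: r(r(7, 7), pair(Y2, Y2)) = r(R, Q),  r(X1, Y2) = r(r(pair(7, 5), r(m, 5)), 5).
Decompose r/2: r(7, 7) = R,  pair(Y2, Y2) = Q.
Bind R := r(7, 7); no other remaining equation mentions R.
Bind Q := pair(Y2, Y2); no other remaining equation mentions Q.
Decompose r/2: X1 = r(pair(7, 5), r(m, 5)),  Y2 = 5.
Bind X1 := r(pair(7, 5), r(m, 5)); no other remaining equation mentions X1.
Bind Y2 := 5. Substituting into the earlier binding gives Q := pair(5, 5).
MGU = { R := r(7, 7), Q := pair(5, 5), X1 := r(pair(7, 5), r(m, 5)), Y2 := 5 }, so Q := pair(5, 5).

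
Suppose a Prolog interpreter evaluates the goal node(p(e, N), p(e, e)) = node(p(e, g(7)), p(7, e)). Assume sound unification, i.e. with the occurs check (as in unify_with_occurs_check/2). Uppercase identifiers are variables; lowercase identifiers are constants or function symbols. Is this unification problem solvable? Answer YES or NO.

Decompose node/2: p(e, N) = p(e, g(7)),  p(e, e) = p(7, e).
Decompose p/2: e = e,  N = g(7).
Delete trivial equation e = e.
Bind N := g(7); no other remaining equation mentions N.
Decompose p/2: e = 7,  e = e.
Clash: constants e and 7 differ; no unifier exists.

NO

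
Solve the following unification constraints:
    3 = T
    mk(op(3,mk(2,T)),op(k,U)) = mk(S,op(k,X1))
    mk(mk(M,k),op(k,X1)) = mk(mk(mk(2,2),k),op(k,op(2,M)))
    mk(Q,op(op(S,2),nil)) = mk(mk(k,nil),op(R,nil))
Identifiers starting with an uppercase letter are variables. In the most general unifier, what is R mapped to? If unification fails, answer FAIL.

Bind T := 3; substituting into the one remaining equation that mentions T gives: mk(op(3,mk(2,3)),op(k,U)) = mk(S,op(k,X1)).
Decompose mk/2: op(3,mk(2,3)) = S,  op(k,U) = op(k,X1).
Bind S := op(3,mk(2,3)); substituting into the one remaining equation that mentions S gives: mk(Q,op(op(op(3,mk(2,3)),2),nil)) = mk(mk(k,nil),op(R,nil)).
Decompose op/2: k = k,  U = X1.
Delete trivial equation k = k.
Bind U := X1; no other remaining equation mentions U.
Decompose mk/2: mk(M,k) = mk(mk(2,2),k),  op(k,X1) = op(k,op(2,M)).
Decompose mk/2: M = mk(2,2),  k = k.
Bind M := mk(2,2); substituting into the one remaining equation that mentions M gives: op(k,X1) = op(k,op(2,mk(2,2))).
Delete trivial equation k = k.
Decompose op/2: k = k,  X1 = op(2,mk(2,2)).
Delete trivial equation k = k.
Bind X1 := op(2,mk(2,2)); no other remaining equation mentions X1. Substituting into the earlier binding gives U := op(2,mk(2,2)).
Decompose mk/2: Q = mk(k,nil),  op(op(op(3,mk(2,3)),2),nil) = op(R,nil).
Bind Q := mk(k,nil); no other remaining equation mentions Q.
Decompose op/2: op(op(3,mk(2,3)),2) = R,  nil = nil.
Bind R := op(op(3,mk(2,3)),2); no other remaining equation mentions R.
Delete trivial equation nil = nil.
MGU = { T ↦ 3, S ↦ op(3,mk(2,3)), U ↦ op(2,mk(2,2)), M ↦ mk(2,2), X1 ↦ op(2,mk(2,2)), Q ↦ mk(k,nil), R ↦ op(op(3,mk(2,3)),2) }, so R ↦ op(op(3,mk(2,3)),2).

op(op(3,mk(2,3)),2)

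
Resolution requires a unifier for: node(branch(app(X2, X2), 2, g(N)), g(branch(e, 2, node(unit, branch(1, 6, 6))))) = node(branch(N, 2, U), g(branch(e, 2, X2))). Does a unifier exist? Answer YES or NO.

YES

Decompose node/2: branch(app(X2, X2), 2, g(N)) = branch(N, 2, U),  g(branch(e, 2, node(unit, branch(1, 6, 6)))) = g(branch(e, 2, X2)).
Decompose branch/3: app(X2, X2) = N,  2 = 2,  g(N) = U.
Bind N := app(X2, X2); substituting into the one remaining equation that mentions N gives: g(app(X2, X2)) = U.
Delete trivial equation 2 = 2.
Bind U := g(app(X2, X2)); no other remaining equation mentions U.
Decompose g/1: branch(e, 2, node(unit, branch(1, 6, 6))) = branch(e, 2, X2).
Decompose branch/3: e = e,  2 = 2,  node(unit, branch(1, 6, 6)) = X2.
Delete trivial equation e = e.
Delete trivial equation 2 = 2.
Bind X2 := node(unit, branch(1, 6, 6)). Substituting into the earlier bindings gives N := app(node(unit, branch(1, 6, 6)), node(unit, branch(1, 6, 6))), U := g(app(node(unit, branch(1, 6, 6)), node(unit, branch(1, 6, 6)))).
No equations remain and no clash or occurs-check failure arose, so a unifier exists.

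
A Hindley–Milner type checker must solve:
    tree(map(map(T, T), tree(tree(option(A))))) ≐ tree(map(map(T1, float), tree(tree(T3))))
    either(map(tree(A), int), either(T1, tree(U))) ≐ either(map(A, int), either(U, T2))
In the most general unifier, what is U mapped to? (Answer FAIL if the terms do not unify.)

FAIL

Decompose tree/1: map(map(T, T), tree(tree(option(A)))) ≐ map(map(T1, float), tree(tree(T3))).
Decompose map/2: map(T, T) ≐ map(T1, float),  tree(tree(option(A))) ≐ tree(tree(T3)).
Decompose map/2: T ≐ T1,  T ≐ float.
Bind T := T1; substituting into the one remaining equation that mentions T gives: T1 ≐ float.
Bind T1 := float; substituting into the one remaining equation that mentions T1 gives: either(map(tree(A), int), either(float, tree(U))) ≐ either(map(A, int), either(U, T2)). Substituting into the earlier binding gives T := float.
Decompose tree/1: tree(option(A)) ≐ tree(T3).
Decompose tree/1: option(A) ≐ T3.
Bind T3 := option(A); no other remaining equation mentions T3.
Decompose either/2: map(tree(A), int) ≐ map(A, int),  either(float, tree(U)) ≐ either(U, T2).
Decompose map/2: tree(A) ≐ A,  int ≐ int.
Occurs check fails: A occurs in tree(A); the equation A ≐ tree(A) has no finite solution.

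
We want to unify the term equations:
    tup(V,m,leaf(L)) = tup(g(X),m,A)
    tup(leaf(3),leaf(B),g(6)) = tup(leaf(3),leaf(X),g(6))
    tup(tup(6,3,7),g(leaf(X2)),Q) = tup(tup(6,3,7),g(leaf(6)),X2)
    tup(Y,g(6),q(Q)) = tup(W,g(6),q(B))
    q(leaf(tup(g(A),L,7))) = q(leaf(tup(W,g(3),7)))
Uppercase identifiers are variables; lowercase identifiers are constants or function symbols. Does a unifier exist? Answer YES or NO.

Decompose tup/3: V = g(X),  m = m,  leaf(L) = A.
Bind V := g(X); no other remaining equation mentions V.
Delete trivial equation m = m.
Bind A := leaf(L); substituting into the one remaining equation that mentions A gives: q(leaf(tup(g(leaf(L)),L,7))) = q(leaf(tup(W,g(3),7))).
Decompose tup/3: leaf(3) = leaf(3),  leaf(B) = leaf(X),  g(6) = g(6).
Delete trivial equation leaf(3) = leaf(3).
Decompose leaf/1: B = X.
Bind B := X; substituting into the one remaining equation that mentions B gives: tup(Y,g(6),q(Q)) = tup(W,g(6),q(X)).
Delete trivial equation g(6) = g(6).
Decompose tup/3: tup(6,3,7) = tup(6,3,7),  g(leaf(X2)) = g(leaf(6)),  Q = X2.
Delete trivial equation tup(6,3,7) = tup(6,3,7).
Decompose g/1: leaf(X2) = leaf(6).
Decompose leaf/1: X2 = 6.
Bind X2 := 6; substituting into the one remaining equation that mentions X2 gives: Q = 6.
Bind Q := 6; substituting into the one remaining equation that mentions Q gives: tup(Y,g(6),q(6)) = tup(W,g(6),q(X)).
Decompose tup/3: Y = W,  g(6) = g(6),  q(6) = q(X).
Bind Y := W; no other remaining equation mentions Y.
Delete trivial equation g(6) = g(6).
Decompose q/1: 6 = X.
Bind X := 6; no other remaining equation mentions X. Substituting into the earlier bindings gives V := g(6), B := 6.
Decompose q/1: leaf(tup(g(leaf(L)),L,7)) = leaf(tup(W,g(3),7)).
Decompose leaf/1: tup(g(leaf(L)),L,7) = tup(W,g(3),7).
Decompose tup/3: g(leaf(L)) = W,  L = g(3),  7 = 7.
Bind W := g(leaf(L)); no other remaining equation mentions W. Substituting into the earlier binding gives Y := g(leaf(L)).
Bind L := g(3); no other remaining equation mentions L. Substituting into the earlier bindings gives A := leaf(g(3)), Y := g(leaf(g(3))), W := g(leaf(g(3))).
Delete trivial equation 7 = 7.
No equations remain and no clash or occurs-check failure arose, so a unifier exists.

YES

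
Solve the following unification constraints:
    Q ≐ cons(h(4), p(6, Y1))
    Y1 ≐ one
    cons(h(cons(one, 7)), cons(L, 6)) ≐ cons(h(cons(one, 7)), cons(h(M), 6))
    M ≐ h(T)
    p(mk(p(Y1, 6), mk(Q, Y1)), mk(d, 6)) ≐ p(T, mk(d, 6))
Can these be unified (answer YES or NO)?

Bind Q := cons(h(4), p(6, Y1)); substituting into the one remaining equation that mentions Q gives: p(mk(p(Y1, 6), mk(cons(h(4), p(6, Y1)), Y1)), mk(d, 6)) ≐ p(T, mk(d, 6)).
Bind Y1 := one; substituting into the one remaining equation that mentions Y1 gives: p(mk(p(one, 6), mk(cons(h(4), p(6, one)), one)), mk(d, 6)) ≐ p(T, mk(d, 6)). Substituting into the earlier binding gives Q := cons(h(4), p(6, one)).
Decompose cons/2: h(cons(one, 7)) ≐ h(cons(one, 7)),  cons(L, 6) ≐ cons(h(M), 6).
Delete trivial equation h(cons(one, 7)) ≐ h(cons(one, 7)).
Decompose cons/2: L ≐ h(M),  6 ≐ 6.
Bind L := h(M); no other remaining equation mentions L.
Delete trivial equation 6 ≐ 6.
Bind M := h(T); no other remaining equation mentions M. Substituting into the earlier binding gives L := h(h(T)).
Decompose p/2: mk(p(one, 6), mk(cons(h(4), p(6, one)), one)) ≐ T,  mk(d, 6) ≐ mk(d, 6).
Bind T := mk(p(one, 6), mk(cons(h(4), p(6, one)), one)); no other remaining equation mentions T. Substituting into the earlier bindings gives L := h(h(mk(p(one, 6), mk(cons(h(4), p(6, one)), one)))), M := h(mk(p(one, 6), mk(cons(h(4), p(6, one)), one))).
Delete trivial equation mk(d, 6) ≐ mk(d, 6).
No equations remain and no clash or occurs-check failure arose, so a unifier exists.

YES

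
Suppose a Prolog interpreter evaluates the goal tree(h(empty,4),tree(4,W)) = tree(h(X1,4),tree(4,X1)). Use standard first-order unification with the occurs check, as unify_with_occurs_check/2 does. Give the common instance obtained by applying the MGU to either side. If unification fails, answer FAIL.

tree(h(empty,4),tree(4,empty))

Decompose tree/2: h(empty,4) = h(X1,4),  tree(4,W) = tree(4,X1).
Decompose h/2: empty = X1,  4 = 4.
Bind X1 := empty; substituting into the one remaining equation that mentions X1 gives: tree(4,W) = tree(4,empty).
Delete trivial equation 4 = 4.
Decompose tree/2: 4 = 4,  W = empty.
Delete trivial equation 4 = 4.
Bind W := empty.
Applying the MGU to either side gives tree(h(empty,4),tree(4,empty)).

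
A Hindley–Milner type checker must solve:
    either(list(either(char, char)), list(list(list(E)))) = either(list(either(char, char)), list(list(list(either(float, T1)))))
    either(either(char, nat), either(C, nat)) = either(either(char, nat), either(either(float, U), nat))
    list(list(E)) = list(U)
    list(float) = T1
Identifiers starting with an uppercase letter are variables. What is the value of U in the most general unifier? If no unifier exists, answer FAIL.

list(either(float, list(float)))

Decompose either/2: list(either(char, char)) = list(either(char, char)),  list(list(list(E))) = list(list(list(either(float, T1)))).
Delete trivial equation list(either(char, char)) = list(either(char, char)).
Decompose list/1: list(list(E)) = list(list(either(float, T1))).
Decompose list/1: list(E) = list(either(float, T1)).
Decompose list/1: E = either(float, T1).
Bind E := either(float, T1); substituting into the one remaining equation that mentions E gives: list(list(either(float, T1))) = list(U).
Decompose either/2: either(char, nat) = either(char, nat),  either(C, nat) = either(either(float, U), nat).
Delete trivial equation either(char, nat) = either(char, nat).
Decompose either/2: C = either(float, U),  nat = nat.
Bind C := either(float, U); no other remaining equation mentions C.
Delete trivial equation nat = nat.
Decompose list/1: list(either(float, T1)) = U.
Bind U := list(either(float, T1)); no other remaining equation mentions U. Substituting into the earlier binding gives C := either(float, list(either(float, T1))).
Bind T1 := list(float). Substituting into the earlier bindings gives E := either(float, list(float)), C := either(float, list(either(float, list(float)))), U := list(either(float, list(float))).
MGU = { E ↦ either(float, list(float)), C ↦ either(float, list(either(float, list(float)))), U ↦ list(either(float, list(float))), T1 ↦ list(float) }, so U ↦ list(either(float, list(float))).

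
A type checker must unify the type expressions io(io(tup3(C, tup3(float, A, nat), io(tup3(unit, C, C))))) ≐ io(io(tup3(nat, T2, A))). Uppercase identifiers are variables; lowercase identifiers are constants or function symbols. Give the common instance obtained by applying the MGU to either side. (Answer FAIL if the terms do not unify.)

io(io(tup3(nat, tup3(float, io(tup3(unit, nat, nat)), nat), io(tup3(unit, nat, nat)))))

Decompose io/1: io(tup3(C, tup3(float, A, nat), io(tup3(unit, C, C)))) ≐ io(tup3(nat, T2, A)).
Decompose io/1: tup3(C, tup3(float, A, nat), io(tup3(unit, C, C))) ≐ tup3(nat, T2, A).
Decompose tup3/3: C ≐ nat,  tup3(float, A, nat) ≐ T2,  io(tup3(unit, C, C)) ≐ A.
Bind C := nat; substituting into the one remaining equation that mentions C gives: io(tup3(unit, nat, nat)) ≐ A.
Bind T2 := tup3(float, A, nat); no other remaining equation mentions T2.
Bind A := io(tup3(unit, nat, nat)). Substituting into the earlier binding gives T2 := tup3(float, io(tup3(unit, nat, nat)), nat).
Applying the MGU to either side gives io(io(tup3(nat, tup3(float, io(tup3(unit, nat, nat)), nat), io(tup3(unit, nat, nat))))).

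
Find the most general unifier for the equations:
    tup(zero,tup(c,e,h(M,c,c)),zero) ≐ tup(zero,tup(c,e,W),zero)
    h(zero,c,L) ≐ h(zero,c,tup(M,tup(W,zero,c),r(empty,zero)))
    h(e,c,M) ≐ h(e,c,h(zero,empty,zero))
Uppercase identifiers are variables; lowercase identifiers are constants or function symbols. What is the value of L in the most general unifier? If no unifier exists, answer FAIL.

tup(h(zero,empty,zero),tup(h(h(zero,empty,zero),c,c),zero,c),r(empty,zero))

Decompose tup/3: zero ≐ zero,  tup(c,e,h(M,c,c)) ≐ tup(c,e,W),  zero ≐ zero.
Delete trivial equation zero ≐ zero.
Decompose tup/3: c ≐ c,  e ≐ e,  h(M,c,c) ≐ W.
Delete trivial equation c ≐ c.
Delete trivial equation e ≐ e.
Bind W := h(M,c,c); substituting into the one remaining equation that mentions W gives: h(zero,c,L) ≐ h(zero,c,tup(M,tup(h(M,c,c),zero,c),r(empty,zero))).
Delete trivial equation zero ≐ zero.
Decompose h/3: zero ≐ zero,  c ≐ c,  L ≐ tup(M,tup(h(M,c,c),zero,c),r(empty,zero)).
Delete trivial equation zero ≐ zero.
Delete trivial equation c ≐ c.
Bind L := tup(M,tup(h(M,c,c),zero,c),r(empty,zero)); no other remaining equation mentions L.
Decompose h/3: e ≐ e,  c ≐ c,  M ≐ h(zero,empty,zero).
Delete trivial equation e ≐ e.
Delete trivial equation c ≐ c.
Bind M := h(zero,empty,zero). Substituting into the earlier bindings gives W := h(h(zero,empty,zero),c,c), L := tup(h(zero,empty,zero),tup(h(h(zero,empty,zero),c,c),zero,c),r(empty,zero)).
MGU = { W ↦ h(h(zero,empty,zero),c,c), L ↦ tup(h(zero,empty,zero),tup(h(h(zero,empty,zero),c,c),zero,c),r(empty,zero)), M ↦ h(zero,empty,zero) }, so L ↦ tup(h(zero,empty,zero),tup(h(h(zero,empty,zero),c,c),zero,c),r(empty,zero)).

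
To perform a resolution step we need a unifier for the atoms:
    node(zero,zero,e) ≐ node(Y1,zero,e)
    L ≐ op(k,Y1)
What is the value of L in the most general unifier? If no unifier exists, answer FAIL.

op(k,zero)

Decompose node/3: zero ≐ Y1,  zero ≐ zero,  e ≐ e.
Bind Y1 := zero; substituting into the one remaining equation that mentions Y1 gives: L ≐ op(k,zero).
Delete trivial equation zero ≐ zero.
Delete trivial equation e ≐ e.
Bind L := op(k,zero).
MGU = { Y1 -> zero, L -> op(k,zero) }, so L -> op(k,zero).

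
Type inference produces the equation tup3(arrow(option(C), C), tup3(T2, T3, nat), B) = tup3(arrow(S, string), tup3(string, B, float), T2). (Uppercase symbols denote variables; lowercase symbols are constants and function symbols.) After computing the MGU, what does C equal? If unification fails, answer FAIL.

Decompose tup3/3: arrow(option(C), C) = arrow(S, string),  tup3(T2, T3, nat) = tup3(string, B, float),  B = T2.
Decompose arrow/2: option(C) = S,  C = string.
Bind S := option(C); no other remaining equation mentions S.
Bind C := string; no other remaining equation mentions C. Substituting into the earlier binding gives S := option(string).
Decompose tup3/3: T2 = string,  T3 = B,  nat = float.
Bind T2 := string; substituting into the one remaining equation that mentions T2 gives: B = string.
Bind T3 := B; no other remaining equation mentions T3.
Clash: constants nat and float differ; no unifier exists.

FAIL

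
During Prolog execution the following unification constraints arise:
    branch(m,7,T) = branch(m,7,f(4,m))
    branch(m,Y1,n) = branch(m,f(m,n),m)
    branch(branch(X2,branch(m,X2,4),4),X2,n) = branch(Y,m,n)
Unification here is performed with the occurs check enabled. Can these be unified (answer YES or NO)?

Decompose branch/3: m = m,  7 = 7,  T = f(4,m).
Delete trivial equation m = m.
Delete trivial equation 7 = 7.
Bind T := f(4,m); no other remaining equation mentions T.
Decompose branch/3: m = m,  Y1 = f(m,n),  n = m.
Delete trivial equation m = m.
Bind Y1 := f(m,n); no other remaining equation mentions Y1.
Clash: constants n and m differ; no unifier exists.

NO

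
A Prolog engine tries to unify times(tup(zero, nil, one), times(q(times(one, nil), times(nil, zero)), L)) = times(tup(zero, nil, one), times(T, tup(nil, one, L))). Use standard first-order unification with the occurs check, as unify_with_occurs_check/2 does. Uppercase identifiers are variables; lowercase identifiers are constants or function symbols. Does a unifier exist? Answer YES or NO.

Decompose times/2: tup(zero, nil, one) = tup(zero, nil, one),  times(q(times(one, nil), times(nil, zero)), L) = times(T, tup(nil, one, L)).
Delete trivial equation tup(zero, nil, one) = tup(zero, nil, one).
Decompose times/2: q(times(one, nil), times(nil, zero)) = T,  L = tup(nil, one, L).
Bind T := q(times(one, nil), times(nil, zero)); no other remaining equation mentions T.
Occurs check fails: L occurs in tup(nil, one, L); the equation L = tup(nil, one, L) has no finite solution.

NO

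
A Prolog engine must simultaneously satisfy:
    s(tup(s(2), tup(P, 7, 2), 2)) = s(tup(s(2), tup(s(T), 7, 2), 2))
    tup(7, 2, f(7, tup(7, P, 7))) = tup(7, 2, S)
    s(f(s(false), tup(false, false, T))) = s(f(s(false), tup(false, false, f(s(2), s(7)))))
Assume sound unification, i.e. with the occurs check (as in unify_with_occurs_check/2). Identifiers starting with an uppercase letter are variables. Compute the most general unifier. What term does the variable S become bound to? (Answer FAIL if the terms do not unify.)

Decompose s/1: tup(s(2), tup(P, 7, 2), 2) = tup(s(2), tup(s(T), 7, 2), 2).
Decompose tup/3: s(2) = s(2),  tup(P, 7, 2) = tup(s(T), 7, 2),  2 = 2.
Delete trivial equation s(2) = s(2).
Decompose tup/3: P = s(T),  7 = 7,  2 = 2.
Bind P := s(T); substituting into the one remaining equation that mentions P gives: tup(7, 2, f(7, tup(7, s(T), 7))) = tup(7, 2, S).
Delete trivial equation 7 = 7.
Delete trivial equation 2 = 2.
Delete trivial equation 2 = 2.
Decompose tup/3: 7 = 7,  2 = 2,  f(7, tup(7, s(T), 7)) = S.
Delete trivial equation 7 = 7.
Delete trivial equation 2 = 2.
Bind S := f(7, tup(7, s(T), 7)); no other remaining equation mentions S.
Decompose s/1: f(s(false), tup(false, false, T)) = f(s(false), tup(false, false, f(s(2), s(7)))).
Decompose f/2: s(false) = s(false),  tup(false, false, T) = tup(false, false, f(s(2), s(7))).
Delete trivial equation s(false) = s(false).
Decompose tup/3: false = false,  false = false,  T = f(s(2), s(7)).
Delete trivial equation false = false.
Delete trivial equation false = false.
Bind T := f(s(2), s(7)). Substituting into the earlier bindings gives P := s(f(s(2), s(7))), S := f(7, tup(7, s(f(s(2), s(7))), 7)).
MGU = { P = s(f(s(2), s(7))), S = f(7, tup(7, s(f(s(2), s(7))), 7)), T = f(s(2), s(7)) }, so S = f(7, tup(7, s(f(s(2), s(7))), 7)).

f(7, tup(7, s(f(s(2), s(7))), 7))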